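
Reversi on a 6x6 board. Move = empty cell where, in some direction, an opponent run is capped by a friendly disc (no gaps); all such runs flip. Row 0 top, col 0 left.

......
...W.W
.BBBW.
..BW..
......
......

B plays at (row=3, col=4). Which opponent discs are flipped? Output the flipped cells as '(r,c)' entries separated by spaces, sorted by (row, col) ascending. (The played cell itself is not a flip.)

Dir NW: first cell 'B' (not opp) -> no flip
Dir N: opp run (2,4), next='.' -> no flip
Dir NE: first cell '.' (not opp) -> no flip
Dir W: opp run (3,3) capped by B -> flip
Dir E: first cell '.' (not opp) -> no flip
Dir SW: first cell '.' (not opp) -> no flip
Dir S: first cell '.' (not opp) -> no flip
Dir SE: first cell '.' (not opp) -> no flip

Answer: (3,3)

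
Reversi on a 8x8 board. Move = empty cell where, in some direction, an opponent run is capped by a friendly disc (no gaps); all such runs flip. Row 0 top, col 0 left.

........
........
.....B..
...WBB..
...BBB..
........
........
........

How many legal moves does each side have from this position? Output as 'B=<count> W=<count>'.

-- B to move --
(2,2): flips 1 -> legal
(2,3): flips 1 -> legal
(2,4): no bracket -> illegal
(3,2): flips 1 -> legal
(4,2): no bracket -> illegal
B mobility = 3
-- W to move --
(1,4): no bracket -> illegal
(1,5): no bracket -> illegal
(1,6): no bracket -> illegal
(2,3): no bracket -> illegal
(2,4): no bracket -> illegal
(2,6): no bracket -> illegal
(3,2): no bracket -> illegal
(3,6): flips 2 -> legal
(4,2): no bracket -> illegal
(4,6): no bracket -> illegal
(5,2): no bracket -> illegal
(5,3): flips 1 -> legal
(5,4): no bracket -> illegal
(5,5): flips 1 -> legal
(5,6): no bracket -> illegal
W mobility = 3

Answer: B=3 W=3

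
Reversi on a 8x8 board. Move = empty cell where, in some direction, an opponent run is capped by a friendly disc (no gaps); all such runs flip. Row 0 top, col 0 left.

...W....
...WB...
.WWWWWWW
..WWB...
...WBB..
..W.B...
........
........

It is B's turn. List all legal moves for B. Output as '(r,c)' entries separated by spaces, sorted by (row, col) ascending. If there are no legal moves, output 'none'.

(0,2): no bracket -> illegal
(0,4): no bracket -> illegal
(1,0): flips 3 -> legal
(1,1): flips 2 -> legal
(1,2): flips 2 -> legal
(1,5): no bracket -> illegal
(1,6): flips 1 -> legal
(1,7): no bracket -> illegal
(2,0): no bracket -> illegal
(3,0): no bracket -> illegal
(3,1): flips 2 -> legal
(3,5): no bracket -> illegal
(3,6): flips 1 -> legal
(3,7): no bracket -> illegal
(4,1): flips 2 -> legal
(4,2): flips 1 -> legal
(5,1): no bracket -> illegal
(5,3): no bracket -> illegal
(6,1): flips 2 -> legal
(6,2): no bracket -> illegal
(6,3): no bracket -> illegal

Answer: (1,0) (1,1) (1,2) (1,6) (3,1) (3,6) (4,1) (4,2) (6,1)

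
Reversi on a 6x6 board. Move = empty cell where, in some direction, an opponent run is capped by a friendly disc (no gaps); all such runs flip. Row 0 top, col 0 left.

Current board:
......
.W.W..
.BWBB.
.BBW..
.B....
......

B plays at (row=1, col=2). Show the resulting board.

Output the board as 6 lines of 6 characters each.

Answer: ......
.WBW..
.BBBB.
.BBW..
.B....
......

Derivation:
Place B at (1,2); scan 8 dirs for brackets.
Dir NW: first cell '.' (not opp) -> no flip
Dir N: first cell '.' (not opp) -> no flip
Dir NE: first cell '.' (not opp) -> no flip
Dir W: opp run (1,1), next='.' -> no flip
Dir E: opp run (1,3), next='.' -> no flip
Dir SW: first cell 'B' (not opp) -> no flip
Dir S: opp run (2,2) capped by B -> flip
Dir SE: first cell 'B' (not opp) -> no flip
All flips: (2,2)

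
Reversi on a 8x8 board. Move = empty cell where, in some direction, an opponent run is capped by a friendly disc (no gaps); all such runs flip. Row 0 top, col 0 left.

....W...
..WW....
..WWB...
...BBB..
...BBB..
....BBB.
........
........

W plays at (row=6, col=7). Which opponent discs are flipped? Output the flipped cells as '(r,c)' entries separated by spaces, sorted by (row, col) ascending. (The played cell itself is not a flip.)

Answer: (3,4) (4,5) (5,6)

Derivation:
Dir NW: opp run (5,6) (4,5) (3,4) capped by W -> flip
Dir N: first cell '.' (not opp) -> no flip
Dir NE: edge -> no flip
Dir W: first cell '.' (not opp) -> no flip
Dir E: edge -> no flip
Dir SW: first cell '.' (not opp) -> no flip
Dir S: first cell '.' (not opp) -> no flip
Dir SE: edge -> no flip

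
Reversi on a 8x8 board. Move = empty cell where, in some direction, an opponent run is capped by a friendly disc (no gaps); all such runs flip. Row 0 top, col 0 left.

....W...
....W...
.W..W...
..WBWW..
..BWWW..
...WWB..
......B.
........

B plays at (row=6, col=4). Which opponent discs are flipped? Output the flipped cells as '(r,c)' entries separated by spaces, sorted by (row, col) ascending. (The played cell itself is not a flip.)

Dir NW: opp run (5,3) capped by B -> flip
Dir N: opp run (5,4) (4,4) (3,4) (2,4) (1,4) (0,4), next=edge -> no flip
Dir NE: first cell 'B' (not opp) -> no flip
Dir W: first cell '.' (not opp) -> no flip
Dir E: first cell '.' (not opp) -> no flip
Dir SW: first cell '.' (not opp) -> no flip
Dir S: first cell '.' (not opp) -> no flip
Dir SE: first cell '.' (not opp) -> no flip

Answer: (5,3)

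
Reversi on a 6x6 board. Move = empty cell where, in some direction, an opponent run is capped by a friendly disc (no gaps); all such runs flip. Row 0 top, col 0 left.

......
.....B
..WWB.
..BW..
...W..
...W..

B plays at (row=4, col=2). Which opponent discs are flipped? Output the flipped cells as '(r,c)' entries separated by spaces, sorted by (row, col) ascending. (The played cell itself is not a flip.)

Dir NW: first cell '.' (not opp) -> no flip
Dir N: first cell 'B' (not opp) -> no flip
Dir NE: opp run (3,3) capped by B -> flip
Dir W: first cell '.' (not opp) -> no flip
Dir E: opp run (4,3), next='.' -> no flip
Dir SW: first cell '.' (not opp) -> no flip
Dir S: first cell '.' (not opp) -> no flip
Dir SE: opp run (5,3), next=edge -> no flip

Answer: (3,3)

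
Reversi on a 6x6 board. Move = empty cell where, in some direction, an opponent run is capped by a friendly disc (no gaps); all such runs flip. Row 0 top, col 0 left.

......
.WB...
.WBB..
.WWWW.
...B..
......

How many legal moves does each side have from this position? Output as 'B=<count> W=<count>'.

-- B to move --
(0,0): flips 1 -> legal
(0,1): no bracket -> illegal
(0,2): no bracket -> illegal
(1,0): flips 3 -> legal
(2,0): flips 1 -> legal
(2,4): no bracket -> illegal
(2,5): flips 1 -> legal
(3,0): flips 1 -> legal
(3,5): no bracket -> illegal
(4,0): flips 1 -> legal
(4,1): flips 1 -> legal
(4,2): flips 1 -> legal
(4,4): flips 1 -> legal
(4,5): flips 1 -> legal
B mobility = 10
-- W to move --
(0,1): flips 2 -> legal
(0,2): flips 2 -> legal
(0,3): flips 1 -> legal
(1,3): flips 3 -> legal
(1,4): flips 1 -> legal
(2,4): flips 2 -> legal
(4,2): no bracket -> illegal
(4,4): no bracket -> illegal
(5,2): flips 1 -> legal
(5,3): flips 1 -> legal
(5,4): flips 1 -> legal
W mobility = 9

Answer: B=10 W=9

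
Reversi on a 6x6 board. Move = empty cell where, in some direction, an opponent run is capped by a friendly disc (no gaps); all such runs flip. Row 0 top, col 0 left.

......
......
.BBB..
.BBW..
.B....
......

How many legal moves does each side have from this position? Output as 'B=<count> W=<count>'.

Answer: B=3 W=3

Derivation:
-- B to move --
(2,4): no bracket -> illegal
(3,4): flips 1 -> legal
(4,2): no bracket -> illegal
(4,3): flips 1 -> legal
(4,4): flips 1 -> legal
B mobility = 3
-- W to move --
(1,0): no bracket -> illegal
(1,1): flips 1 -> legal
(1,2): no bracket -> illegal
(1,3): flips 1 -> legal
(1,4): no bracket -> illegal
(2,0): no bracket -> illegal
(2,4): no bracket -> illegal
(3,0): flips 2 -> legal
(3,4): no bracket -> illegal
(4,0): no bracket -> illegal
(4,2): no bracket -> illegal
(4,3): no bracket -> illegal
(5,0): no bracket -> illegal
(5,1): no bracket -> illegal
(5,2): no bracket -> illegal
W mobility = 3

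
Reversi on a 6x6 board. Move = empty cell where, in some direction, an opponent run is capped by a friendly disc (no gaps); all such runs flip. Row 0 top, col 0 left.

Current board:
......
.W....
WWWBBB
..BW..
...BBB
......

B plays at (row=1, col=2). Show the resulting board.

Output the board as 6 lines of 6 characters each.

Answer: ......
.WB...
WWBBBB
..BW..
...BBB
......

Derivation:
Place B at (1,2); scan 8 dirs for brackets.
Dir NW: first cell '.' (not opp) -> no flip
Dir N: first cell '.' (not opp) -> no flip
Dir NE: first cell '.' (not opp) -> no flip
Dir W: opp run (1,1), next='.' -> no flip
Dir E: first cell '.' (not opp) -> no flip
Dir SW: opp run (2,1), next='.' -> no flip
Dir S: opp run (2,2) capped by B -> flip
Dir SE: first cell 'B' (not opp) -> no flip
All flips: (2,2)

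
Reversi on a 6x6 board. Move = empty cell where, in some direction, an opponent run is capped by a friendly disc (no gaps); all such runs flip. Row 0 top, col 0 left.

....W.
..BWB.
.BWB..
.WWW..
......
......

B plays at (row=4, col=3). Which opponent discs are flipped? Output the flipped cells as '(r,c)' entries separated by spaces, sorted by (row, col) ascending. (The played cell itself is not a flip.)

Dir NW: opp run (3,2) capped by B -> flip
Dir N: opp run (3,3) capped by B -> flip
Dir NE: first cell '.' (not opp) -> no flip
Dir W: first cell '.' (not opp) -> no flip
Dir E: first cell '.' (not opp) -> no flip
Dir SW: first cell '.' (not opp) -> no flip
Dir S: first cell '.' (not opp) -> no flip
Dir SE: first cell '.' (not opp) -> no flip

Answer: (3,2) (3,3)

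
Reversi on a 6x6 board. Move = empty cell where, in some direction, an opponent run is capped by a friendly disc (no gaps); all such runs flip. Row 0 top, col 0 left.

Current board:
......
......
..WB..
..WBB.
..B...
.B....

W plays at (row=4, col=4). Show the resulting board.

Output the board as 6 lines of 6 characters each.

Place W at (4,4); scan 8 dirs for brackets.
Dir NW: opp run (3,3) capped by W -> flip
Dir N: opp run (3,4), next='.' -> no flip
Dir NE: first cell '.' (not opp) -> no flip
Dir W: first cell '.' (not opp) -> no flip
Dir E: first cell '.' (not opp) -> no flip
Dir SW: first cell '.' (not opp) -> no flip
Dir S: first cell '.' (not opp) -> no flip
Dir SE: first cell '.' (not opp) -> no flip
All flips: (3,3)

Answer: ......
......
..WB..
..WWB.
..B.W.
.B....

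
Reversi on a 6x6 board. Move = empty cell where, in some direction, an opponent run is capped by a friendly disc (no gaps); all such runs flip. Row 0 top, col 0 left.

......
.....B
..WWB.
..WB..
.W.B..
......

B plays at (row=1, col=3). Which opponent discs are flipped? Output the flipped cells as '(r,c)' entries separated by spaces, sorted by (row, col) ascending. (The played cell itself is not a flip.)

Answer: (2,3)

Derivation:
Dir NW: first cell '.' (not opp) -> no flip
Dir N: first cell '.' (not opp) -> no flip
Dir NE: first cell '.' (not opp) -> no flip
Dir W: first cell '.' (not opp) -> no flip
Dir E: first cell '.' (not opp) -> no flip
Dir SW: opp run (2,2), next='.' -> no flip
Dir S: opp run (2,3) capped by B -> flip
Dir SE: first cell 'B' (not opp) -> no flip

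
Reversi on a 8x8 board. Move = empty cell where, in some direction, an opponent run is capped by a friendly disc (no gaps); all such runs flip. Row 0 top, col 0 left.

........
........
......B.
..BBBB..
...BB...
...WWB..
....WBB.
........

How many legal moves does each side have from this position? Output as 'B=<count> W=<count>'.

-- B to move --
(4,2): no bracket -> illegal
(4,5): no bracket -> illegal
(5,2): flips 2 -> legal
(6,2): flips 1 -> legal
(6,3): flips 2 -> legal
(7,3): flips 1 -> legal
(7,4): flips 2 -> legal
(7,5): no bracket -> illegal
B mobility = 5
-- W to move --
(1,5): no bracket -> illegal
(1,6): no bracket -> illegal
(1,7): flips 3 -> legal
(2,1): flips 2 -> legal
(2,2): no bracket -> illegal
(2,3): flips 2 -> legal
(2,4): flips 2 -> legal
(2,5): no bracket -> illegal
(2,7): no bracket -> illegal
(3,1): no bracket -> illegal
(3,6): no bracket -> illegal
(3,7): no bracket -> illegal
(4,1): no bracket -> illegal
(4,2): no bracket -> illegal
(4,5): no bracket -> illegal
(4,6): flips 1 -> legal
(5,2): no bracket -> illegal
(5,6): flips 1 -> legal
(5,7): no bracket -> illegal
(6,7): flips 2 -> legal
(7,4): no bracket -> illegal
(7,5): no bracket -> illegal
(7,6): flips 1 -> legal
(7,7): no bracket -> illegal
W mobility = 8

Answer: B=5 W=8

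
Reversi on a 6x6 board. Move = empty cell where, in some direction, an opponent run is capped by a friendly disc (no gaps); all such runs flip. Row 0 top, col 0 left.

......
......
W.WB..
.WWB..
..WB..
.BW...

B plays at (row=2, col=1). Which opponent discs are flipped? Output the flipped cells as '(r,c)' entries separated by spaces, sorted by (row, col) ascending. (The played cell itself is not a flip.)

Dir NW: first cell '.' (not opp) -> no flip
Dir N: first cell '.' (not opp) -> no flip
Dir NE: first cell '.' (not opp) -> no flip
Dir W: opp run (2,0), next=edge -> no flip
Dir E: opp run (2,2) capped by B -> flip
Dir SW: first cell '.' (not opp) -> no flip
Dir S: opp run (3,1), next='.' -> no flip
Dir SE: opp run (3,2) capped by B -> flip

Answer: (2,2) (3,2)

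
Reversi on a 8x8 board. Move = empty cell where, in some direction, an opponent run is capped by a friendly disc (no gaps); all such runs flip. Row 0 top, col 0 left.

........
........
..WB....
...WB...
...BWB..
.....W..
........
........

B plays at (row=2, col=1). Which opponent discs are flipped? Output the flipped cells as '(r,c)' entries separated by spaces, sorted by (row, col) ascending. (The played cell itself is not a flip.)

Dir NW: first cell '.' (not opp) -> no flip
Dir N: first cell '.' (not opp) -> no flip
Dir NE: first cell '.' (not opp) -> no flip
Dir W: first cell '.' (not opp) -> no flip
Dir E: opp run (2,2) capped by B -> flip
Dir SW: first cell '.' (not opp) -> no flip
Dir S: first cell '.' (not opp) -> no flip
Dir SE: first cell '.' (not opp) -> no flip

Answer: (2,2)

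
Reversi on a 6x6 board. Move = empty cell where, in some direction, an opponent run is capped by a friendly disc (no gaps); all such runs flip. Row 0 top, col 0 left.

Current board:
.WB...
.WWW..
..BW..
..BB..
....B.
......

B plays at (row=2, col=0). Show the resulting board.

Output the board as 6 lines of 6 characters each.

Answer: .WB...
.BWW..
B.BW..
..BB..
....B.
......

Derivation:
Place B at (2,0); scan 8 dirs for brackets.
Dir NW: edge -> no flip
Dir N: first cell '.' (not opp) -> no flip
Dir NE: opp run (1,1) capped by B -> flip
Dir W: edge -> no flip
Dir E: first cell '.' (not opp) -> no flip
Dir SW: edge -> no flip
Dir S: first cell '.' (not opp) -> no flip
Dir SE: first cell '.' (not opp) -> no flip
All flips: (1,1)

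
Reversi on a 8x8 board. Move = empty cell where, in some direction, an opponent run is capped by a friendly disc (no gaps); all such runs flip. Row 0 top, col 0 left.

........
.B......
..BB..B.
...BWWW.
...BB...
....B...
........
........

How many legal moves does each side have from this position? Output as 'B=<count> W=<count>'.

Answer: B=5 W=7

Derivation:
-- B to move --
(2,4): flips 1 -> legal
(2,5): flips 1 -> legal
(2,7): no bracket -> illegal
(3,7): flips 3 -> legal
(4,5): flips 1 -> legal
(4,6): flips 1 -> legal
(4,7): no bracket -> illegal
B mobility = 5
-- W to move --
(0,0): no bracket -> illegal
(0,1): no bracket -> illegal
(0,2): no bracket -> illegal
(1,0): no bracket -> illegal
(1,2): flips 1 -> legal
(1,3): no bracket -> illegal
(1,4): no bracket -> illegal
(1,5): no bracket -> illegal
(1,6): flips 1 -> legal
(1,7): flips 1 -> legal
(2,0): no bracket -> illegal
(2,1): no bracket -> illegal
(2,4): no bracket -> illegal
(2,5): no bracket -> illegal
(2,7): no bracket -> illegal
(3,1): no bracket -> illegal
(3,2): flips 1 -> legal
(3,7): no bracket -> illegal
(4,2): no bracket -> illegal
(4,5): no bracket -> illegal
(5,2): flips 1 -> legal
(5,3): flips 1 -> legal
(5,5): no bracket -> illegal
(6,3): no bracket -> illegal
(6,4): flips 2 -> legal
(6,5): no bracket -> illegal
W mobility = 7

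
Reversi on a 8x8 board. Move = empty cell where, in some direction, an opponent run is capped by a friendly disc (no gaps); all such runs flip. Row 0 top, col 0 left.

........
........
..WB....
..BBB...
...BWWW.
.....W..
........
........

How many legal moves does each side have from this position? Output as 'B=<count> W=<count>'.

-- B to move --
(1,1): flips 1 -> legal
(1,2): flips 1 -> legal
(1,3): no bracket -> illegal
(2,1): flips 1 -> legal
(3,1): no bracket -> illegal
(3,5): no bracket -> illegal
(3,6): no bracket -> illegal
(3,7): no bracket -> illegal
(4,7): flips 3 -> legal
(5,3): no bracket -> illegal
(5,4): flips 1 -> legal
(5,6): flips 1 -> legal
(5,7): no bracket -> illegal
(6,4): no bracket -> illegal
(6,5): no bracket -> illegal
(6,6): flips 2 -> legal
B mobility = 7
-- W to move --
(1,2): flips 2 -> legal
(1,3): no bracket -> illegal
(1,4): no bracket -> illegal
(2,1): no bracket -> illegal
(2,4): flips 2 -> legal
(2,5): no bracket -> illegal
(3,1): no bracket -> illegal
(3,5): no bracket -> illegal
(4,1): no bracket -> illegal
(4,2): flips 2 -> legal
(5,2): no bracket -> illegal
(5,3): no bracket -> illegal
(5,4): no bracket -> illegal
W mobility = 3

Answer: B=7 W=3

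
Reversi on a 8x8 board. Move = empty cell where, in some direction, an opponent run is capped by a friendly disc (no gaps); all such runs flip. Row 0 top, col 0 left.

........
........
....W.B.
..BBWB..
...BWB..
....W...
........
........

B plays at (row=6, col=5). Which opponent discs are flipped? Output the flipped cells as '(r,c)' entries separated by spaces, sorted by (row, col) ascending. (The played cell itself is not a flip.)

Dir NW: opp run (5,4) capped by B -> flip
Dir N: first cell '.' (not opp) -> no flip
Dir NE: first cell '.' (not opp) -> no flip
Dir W: first cell '.' (not opp) -> no flip
Dir E: first cell '.' (not opp) -> no flip
Dir SW: first cell '.' (not opp) -> no flip
Dir S: first cell '.' (not opp) -> no flip
Dir SE: first cell '.' (not opp) -> no flip

Answer: (5,4)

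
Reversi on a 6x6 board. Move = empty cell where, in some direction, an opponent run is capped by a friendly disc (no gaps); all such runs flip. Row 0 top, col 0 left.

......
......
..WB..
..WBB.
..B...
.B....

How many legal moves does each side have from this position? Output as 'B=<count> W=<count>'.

-- B to move --
(1,1): flips 1 -> legal
(1,2): flips 2 -> legal
(1,3): no bracket -> illegal
(2,1): flips 1 -> legal
(3,1): flips 1 -> legal
(4,1): flips 1 -> legal
(4,3): no bracket -> illegal
B mobility = 5
-- W to move --
(1,2): no bracket -> illegal
(1,3): no bracket -> illegal
(1,4): flips 1 -> legal
(2,4): flips 1 -> legal
(2,5): no bracket -> illegal
(3,1): no bracket -> illegal
(3,5): flips 2 -> legal
(4,0): no bracket -> illegal
(4,1): no bracket -> illegal
(4,3): no bracket -> illegal
(4,4): flips 1 -> legal
(4,5): no bracket -> illegal
(5,0): no bracket -> illegal
(5,2): flips 1 -> legal
(5,3): no bracket -> illegal
W mobility = 5

Answer: B=5 W=5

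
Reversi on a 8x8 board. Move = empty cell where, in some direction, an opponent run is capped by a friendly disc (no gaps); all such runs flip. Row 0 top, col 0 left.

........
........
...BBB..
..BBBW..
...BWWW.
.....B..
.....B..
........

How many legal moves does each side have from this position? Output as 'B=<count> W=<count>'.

-- B to move --
(2,6): no bracket -> illegal
(3,6): flips 1 -> legal
(3,7): flips 1 -> legal
(4,7): flips 3 -> legal
(5,3): no bracket -> illegal
(5,4): flips 1 -> legal
(5,6): flips 1 -> legal
(5,7): flips 2 -> legal
B mobility = 6
-- W to move --
(1,2): flips 2 -> legal
(1,3): flips 1 -> legal
(1,4): flips 2 -> legal
(1,5): flips 1 -> legal
(1,6): no bracket -> illegal
(2,1): no bracket -> illegal
(2,2): flips 1 -> legal
(2,6): no bracket -> illegal
(3,1): flips 3 -> legal
(3,6): no bracket -> illegal
(4,1): no bracket -> illegal
(4,2): flips 1 -> legal
(5,2): no bracket -> illegal
(5,3): no bracket -> illegal
(5,4): no bracket -> illegal
(5,6): no bracket -> illegal
(6,4): flips 1 -> legal
(6,6): flips 1 -> legal
(7,4): no bracket -> illegal
(7,5): flips 2 -> legal
(7,6): no bracket -> illegal
W mobility = 10

Answer: B=6 W=10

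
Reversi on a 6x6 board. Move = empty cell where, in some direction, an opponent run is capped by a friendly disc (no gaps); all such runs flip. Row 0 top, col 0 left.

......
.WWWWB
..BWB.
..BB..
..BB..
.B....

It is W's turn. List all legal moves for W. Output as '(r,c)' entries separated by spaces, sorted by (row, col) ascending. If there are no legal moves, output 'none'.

(0,4): no bracket -> illegal
(0,5): no bracket -> illegal
(2,1): flips 1 -> legal
(2,5): flips 1 -> legal
(3,1): flips 1 -> legal
(3,4): flips 1 -> legal
(3,5): flips 1 -> legal
(4,0): no bracket -> illegal
(4,1): flips 1 -> legal
(4,4): flips 2 -> legal
(5,0): no bracket -> illegal
(5,2): flips 3 -> legal
(5,3): flips 2 -> legal
(5,4): no bracket -> illegal

Answer: (2,1) (2,5) (3,1) (3,4) (3,5) (4,1) (4,4) (5,2) (5,3)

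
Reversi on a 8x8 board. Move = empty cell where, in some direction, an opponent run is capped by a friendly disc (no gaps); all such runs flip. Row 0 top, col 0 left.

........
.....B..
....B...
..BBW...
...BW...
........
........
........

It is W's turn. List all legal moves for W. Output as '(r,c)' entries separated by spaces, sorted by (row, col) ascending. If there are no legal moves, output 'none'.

(0,4): no bracket -> illegal
(0,5): no bracket -> illegal
(0,6): no bracket -> illegal
(1,3): no bracket -> illegal
(1,4): flips 1 -> legal
(1,6): no bracket -> illegal
(2,1): no bracket -> illegal
(2,2): flips 1 -> legal
(2,3): no bracket -> illegal
(2,5): no bracket -> illegal
(2,6): no bracket -> illegal
(3,1): flips 2 -> legal
(3,5): no bracket -> illegal
(4,1): no bracket -> illegal
(4,2): flips 1 -> legal
(5,2): flips 1 -> legal
(5,3): no bracket -> illegal
(5,4): no bracket -> illegal

Answer: (1,4) (2,2) (3,1) (4,2) (5,2)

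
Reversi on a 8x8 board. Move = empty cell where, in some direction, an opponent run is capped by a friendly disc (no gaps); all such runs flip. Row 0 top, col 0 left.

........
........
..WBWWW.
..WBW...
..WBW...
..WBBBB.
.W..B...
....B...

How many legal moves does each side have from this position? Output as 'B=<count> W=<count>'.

Answer: B=12 W=7

Derivation:
-- B to move --
(1,1): flips 1 -> legal
(1,2): no bracket -> illegal
(1,3): no bracket -> illegal
(1,4): flips 3 -> legal
(1,5): flips 1 -> legal
(1,6): flips 2 -> legal
(1,7): no bracket -> illegal
(2,1): flips 2 -> legal
(2,7): flips 3 -> legal
(3,1): flips 2 -> legal
(3,5): flips 2 -> legal
(3,6): no bracket -> illegal
(3,7): no bracket -> illegal
(4,1): flips 2 -> legal
(4,5): flips 2 -> legal
(5,0): no bracket -> illegal
(5,1): flips 2 -> legal
(6,0): no bracket -> illegal
(6,2): no bracket -> illegal
(6,3): no bracket -> illegal
(7,0): flips 2 -> legal
(7,1): no bracket -> illegal
(7,2): no bracket -> illegal
B mobility = 12
-- W to move --
(1,2): flips 1 -> legal
(1,3): no bracket -> illegal
(1,4): flips 1 -> legal
(4,5): no bracket -> illegal
(4,6): no bracket -> illegal
(4,7): no bracket -> illegal
(5,7): flips 4 -> legal
(6,2): flips 1 -> legal
(6,3): no bracket -> illegal
(6,5): flips 2 -> legal
(6,6): flips 1 -> legal
(6,7): no bracket -> illegal
(7,3): no bracket -> illegal
(7,5): flips 2 -> legal
W mobility = 7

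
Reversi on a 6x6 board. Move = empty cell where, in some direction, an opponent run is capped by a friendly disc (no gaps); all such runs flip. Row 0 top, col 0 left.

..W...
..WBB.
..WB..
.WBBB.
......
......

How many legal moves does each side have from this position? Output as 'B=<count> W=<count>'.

Answer: B=5 W=7

Derivation:
-- B to move --
(0,1): flips 1 -> legal
(0,3): no bracket -> illegal
(1,1): flips 2 -> legal
(2,0): no bracket -> illegal
(2,1): flips 1 -> legal
(3,0): flips 1 -> legal
(4,0): flips 2 -> legal
(4,1): no bracket -> illegal
(4,2): no bracket -> illegal
B mobility = 5
-- W to move --
(0,3): no bracket -> illegal
(0,4): flips 1 -> legal
(0,5): no bracket -> illegal
(1,5): flips 2 -> legal
(2,1): no bracket -> illegal
(2,4): flips 2 -> legal
(2,5): no bracket -> illegal
(3,5): flips 3 -> legal
(4,1): no bracket -> illegal
(4,2): flips 1 -> legal
(4,3): no bracket -> illegal
(4,4): flips 1 -> legal
(4,5): flips 2 -> legal
W mobility = 7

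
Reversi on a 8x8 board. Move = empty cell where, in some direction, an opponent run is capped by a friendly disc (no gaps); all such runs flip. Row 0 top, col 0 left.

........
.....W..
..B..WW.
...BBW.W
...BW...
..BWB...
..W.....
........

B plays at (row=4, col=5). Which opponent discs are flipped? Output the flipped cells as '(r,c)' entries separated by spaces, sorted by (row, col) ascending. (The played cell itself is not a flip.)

Dir NW: first cell 'B' (not opp) -> no flip
Dir N: opp run (3,5) (2,5) (1,5), next='.' -> no flip
Dir NE: first cell '.' (not opp) -> no flip
Dir W: opp run (4,4) capped by B -> flip
Dir E: first cell '.' (not opp) -> no flip
Dir SW: first cell 'B' (not opp) -> no flip
Dir S: first cell '.' (not opp) -> no flip
Dir SE: first cell '.' (not opp) -> no flip

Answer: (4,4)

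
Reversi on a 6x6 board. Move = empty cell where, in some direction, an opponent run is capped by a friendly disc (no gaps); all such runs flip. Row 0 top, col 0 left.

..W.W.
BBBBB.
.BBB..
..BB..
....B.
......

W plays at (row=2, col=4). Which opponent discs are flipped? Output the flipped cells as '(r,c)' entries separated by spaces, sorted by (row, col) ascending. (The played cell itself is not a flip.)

Dir NW: opp run (1,3) capped by W -> flip
Dir N: opp run (1,4) capped by W -> flip
Dir NE: first cell '.' (not opp) -> no flip
Dir W: opp run (2,3) (2,2) (2,1), next='.' -> no flip
Dir E: first cell '.' (not opp) -> no flip
Dir SW: opp run (3,3), next='.' -> no flip
Dir S: first cell '.' (not opp) -> no flip
Dir SE: first cell '.' (not opp) -> no flip

Answer: (1,3) (1,4)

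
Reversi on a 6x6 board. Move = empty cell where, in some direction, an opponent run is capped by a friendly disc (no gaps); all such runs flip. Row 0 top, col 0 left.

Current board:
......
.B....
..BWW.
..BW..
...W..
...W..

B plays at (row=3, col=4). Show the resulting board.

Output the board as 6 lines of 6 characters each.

Place B at (3,4); scan 8 dirs for brackets.
Dir NW: opp run (2,3), next='.' -> no flip
Dir N: opp run (2,4), next='.' -> no flip
Dir NE: first cell '.' (not opp) -> no flip
Dir W: opp run (3,3) capped by B -> flip
Dir E: first cell '.' (not opp) -> no flip
Dir SW: opp run (4,3), next='.' -> no flip
Dir S: first cell '.' (not opp) -> no flip
Dir SE: first cell '.' (not opp) -> no flip
All flips: (3,3)

Answer: ......
.B....
..BWW.
..BBB.
...W..
...W..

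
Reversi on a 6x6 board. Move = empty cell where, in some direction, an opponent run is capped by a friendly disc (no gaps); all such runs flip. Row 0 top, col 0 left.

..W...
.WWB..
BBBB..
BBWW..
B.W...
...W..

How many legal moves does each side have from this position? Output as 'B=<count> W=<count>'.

Answer: B=9 W=6

Derivation:
-- B to move --
(0,0): flips 1 -> legal
(0,1): flips 2 -> legal
(0,3): flips 1 -> legal
(1,0): flips 2 -> legal
(2,4): no bracket -> illegal
(3,4): flips 2 -> legal
(4,1): flips 1 -> legal
(4,3): flips 2 -> legal
(4,4): flips 1 -> legal
(5,1): no bracket -> illegal
(5,2): flips 2 -> legal
(5,4): no bracket -> illegal
B mobility = 9
-- W to move --
(0,3): flips 2 -> legal
(0,4): no bracket -> illegal
(1,0): flips 1 -> legal
(1,4): flips 2 -> legal
(2,4): flips 1 -> legal
(3,4): flips 1 -> legal
(4,1): flips 2 -> legal
(5,0): no bracket -> illegal
(5,1): no bracket -> illegal
W mobility = 6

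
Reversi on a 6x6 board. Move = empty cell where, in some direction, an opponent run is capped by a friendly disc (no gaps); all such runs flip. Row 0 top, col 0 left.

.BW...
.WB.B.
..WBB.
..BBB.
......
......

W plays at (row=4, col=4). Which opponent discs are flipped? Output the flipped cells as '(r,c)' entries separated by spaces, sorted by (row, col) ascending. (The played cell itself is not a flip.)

Answer: (3,3)

Derivation:
Dir NW: opp run (3,3) capped by W -> flip
Dir N: opp run (3,4) (2,4) (1,4), next='.' -> no flip
Dir NE: first cell '.' (not opp) -> no flip
Dir W: first cell '.' (not opp) -> no flip
Dir E: first cell '.' (not opp) -> no flip
Dir SW: first cell '.' (not opp) -> no flip
Dir S: first cell '.' (not opp) -> no flip
Dir SE: first cell '.' (not opp) -> no flip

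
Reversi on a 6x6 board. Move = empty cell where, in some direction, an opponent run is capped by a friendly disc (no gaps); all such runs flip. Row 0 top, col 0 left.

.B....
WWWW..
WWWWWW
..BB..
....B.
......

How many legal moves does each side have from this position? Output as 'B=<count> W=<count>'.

-- B to move --
(0,0): flips 2 -> legal
(0,2): flips 2 -> legal
(0,3): flips 2 -> legal
(0,4): no bracket -> illegal
(1,4): flips 1 -> legal
(1,5): flips 1 -> legal
(3,0): no bracket -> illegal
(3,1): flips 2 -> legal
(3,4): flips 2 -> legal
(3,5): no bracket -> illegal
B mobility = 7
-- W to move --
(0,0): no bracket -> illegal
(0,2): no bracket -> illegal
(3,1): no bracket -> illegal
(3,4): no bracket -> illegal
(3,5): no bracket -> illegal
(4,1): flips 1 -> legal
(4,2): flips 2 -> legal
(4,3): flips 2 -> legal
(4,5): no bracket -> illegal
(5,3): no bracket -> illegal
(5,4): no bracket -> illegal
(5,5): flips 2 -> legal
W mobility = 4

Answer: B=7 W=4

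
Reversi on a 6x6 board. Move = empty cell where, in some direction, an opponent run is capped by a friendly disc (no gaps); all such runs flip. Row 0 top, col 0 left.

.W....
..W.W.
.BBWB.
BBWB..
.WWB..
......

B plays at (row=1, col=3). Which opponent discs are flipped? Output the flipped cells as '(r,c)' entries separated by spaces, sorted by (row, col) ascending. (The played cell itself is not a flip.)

Dir NW: first cell '.' (not opp) -> no flip
Dir N: first cell '.' (not opp) -> no flip
Dir NE: first cell '.' (not opp) -> no flip
Dir W: opp run (1,2), next='.' -> no flip
Dir E: opp run (1,4), next='.' -> no flip
Dir SW: first cell 'B' (not opp) -> no flip
Dir S: opp run (2,3) capped by B -> flip
Dir SE: first cell 'B' (not opp) -> no flip

Answer: (2,3)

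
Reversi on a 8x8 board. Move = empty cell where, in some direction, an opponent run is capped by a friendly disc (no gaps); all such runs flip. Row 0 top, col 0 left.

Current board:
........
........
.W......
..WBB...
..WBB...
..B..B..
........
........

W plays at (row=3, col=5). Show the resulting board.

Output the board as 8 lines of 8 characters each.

Answer: ........
........
.W......
..WWWW..
..WBB...
..B..B..
........
........

Derivation:
Place W at (3,5); scan 8 dirs for brackets.
Dir NW: first cell '.' (not opp) -> no flip
Dir N: first cell '.' (not opp) -> no flip
Dir NE: first cell '.' (not opp) -> no flip
Dir W: opp run (3,4) (3,3) capped by W -> flip
Dir E: first cell '.' (not opp) -> no flip
Dir SW: opp run (4,4), next='.' -> no flip
Dir S: first cell '.' (not opp) -> no flip
Dir SE: first cell '.' (not opp) -> no flip
All flips: (3,3) (3,4)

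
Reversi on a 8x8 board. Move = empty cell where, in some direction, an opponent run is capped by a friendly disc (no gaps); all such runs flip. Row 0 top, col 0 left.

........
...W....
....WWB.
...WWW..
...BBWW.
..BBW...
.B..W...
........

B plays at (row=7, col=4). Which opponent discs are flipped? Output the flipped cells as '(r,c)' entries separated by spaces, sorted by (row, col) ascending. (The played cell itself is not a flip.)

Dir NW: first cell '.' (not opp) -> no flip
Dir N: opp run (6,4) (5,4) capped by B -> flip
Dir NE: first cell '.' (not opp) -> no flip
Dir W: first cell '.' (not opp) -> no flip
Dir E: first cell '.' (not opp) -> no flip
Dir SW: edge -> no flip
Dir S: edge -> no flip
Dir SE: edge -> no flip

Answer: (5,4) (6,4)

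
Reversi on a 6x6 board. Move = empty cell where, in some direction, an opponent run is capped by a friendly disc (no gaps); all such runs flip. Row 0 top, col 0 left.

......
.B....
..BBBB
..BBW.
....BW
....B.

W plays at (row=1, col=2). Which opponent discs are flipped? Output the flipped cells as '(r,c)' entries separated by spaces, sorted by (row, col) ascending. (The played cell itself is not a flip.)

Dir NW: first cell '.' (not opp) -> no flip
Dir N: first cell '.' (not opp) -> no flip
Dir NE: first cell '.' (not opp) -> no flip
Dir W: opp run (1,1), next='.' -> no flip
Dir E: first cell '.' (not opp) -> no flip
Dir SW: first cell '.' (not opp) -> no flip
Dir S: opp run (2,2) (3,2), next='.' -> no flip
Dir SE: opp run (2,3) capped by W -> flip

Answer: (2,3)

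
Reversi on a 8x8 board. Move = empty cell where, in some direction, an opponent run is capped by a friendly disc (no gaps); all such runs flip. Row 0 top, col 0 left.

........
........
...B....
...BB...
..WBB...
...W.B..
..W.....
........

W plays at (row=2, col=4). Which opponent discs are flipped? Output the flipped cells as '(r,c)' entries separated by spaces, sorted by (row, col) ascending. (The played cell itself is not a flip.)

Answer: (3,3)

Derivation:
Dir NW: first cell '.' (not opp) -> no flip
Dir N: first cell '.' (not opp) -> no flip
Dir NE: first cell '.' (not opp) -> no flip
Dir W: opp run (2,3), next='.' -> no flip
Dir E: first cell '.' (not opp) -> no flip
Dir SW: opp run (3,3) capped by W -> flip
Dir S: opp run (3,4) (4,4), next='.' -> no flip
Dir SE: first cell '.' (not opp) -> no flip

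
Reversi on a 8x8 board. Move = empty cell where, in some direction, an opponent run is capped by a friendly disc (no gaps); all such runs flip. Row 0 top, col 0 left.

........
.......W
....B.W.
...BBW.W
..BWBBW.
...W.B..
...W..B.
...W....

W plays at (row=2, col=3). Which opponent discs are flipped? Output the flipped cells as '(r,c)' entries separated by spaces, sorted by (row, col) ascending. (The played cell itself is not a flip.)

Dir NW: first cell '.' (not opp) -> no flip
Dir N: first cell '.' (not opp) -> no flip
Dir NE: first cell '.' (not opp) -> no flip
Dir W: first cell '.' (not opp) -> no flip
Dir E: opp run (2,4), next='.' -> no flip
Dir SW: first cell '.' (not opp) -> no flip
Dir S: opp run (3,3) capped by W -> flip
Dir SE: opp run (3,4) (4,5), next='.' -> no flip

Answer: (3,3)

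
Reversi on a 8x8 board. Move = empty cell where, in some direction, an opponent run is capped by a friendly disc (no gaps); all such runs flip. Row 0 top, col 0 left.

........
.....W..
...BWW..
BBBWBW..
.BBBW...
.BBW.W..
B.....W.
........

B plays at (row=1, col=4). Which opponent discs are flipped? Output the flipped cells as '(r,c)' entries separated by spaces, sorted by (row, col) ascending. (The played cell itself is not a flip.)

Answer: (2,4)

Derivation:
Dir NW: first cell '.' (not opp) -> no flip
Dir N: first cell '.' (not opp) -> no flip
Dir NE: first cell '.' (not opp) -> no flip
Dir W: first cell '.' (not opp) -> no flip
Dir E: opp run (1,5), next='.' -> no flip
Dir SW: first cell 'B' (not opp) -> no flip
Dir S: opp run (2,4) capped by B -> flip
Dir SE: opp run (2,5), next='.' -> no flip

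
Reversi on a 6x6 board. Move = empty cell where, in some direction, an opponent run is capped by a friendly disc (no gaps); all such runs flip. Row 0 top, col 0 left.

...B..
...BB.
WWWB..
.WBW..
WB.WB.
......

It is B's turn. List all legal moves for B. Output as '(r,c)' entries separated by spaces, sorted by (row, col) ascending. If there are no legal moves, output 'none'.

(1,0): flips 1 -> legal
(1,1): flips 4 -> legal
(1,2): flips 1 -> legal
(2,4): no bracket -> illegal
(3,0): flips 1 -> legal
(3,4): flips 1 -> legal
(4,2): flips 1 -> legal
(5,0): no bracket -> illegal
(5,1): no bracket -> illegal
(5,2): no bracket -> illegal
(5,3): flips 2 -> legal
(5,4): flips 1 -> legal

Answer: (1,0) (1,1) (1,2) (3,0) (3,4) (4,2) (5,3) (5,4)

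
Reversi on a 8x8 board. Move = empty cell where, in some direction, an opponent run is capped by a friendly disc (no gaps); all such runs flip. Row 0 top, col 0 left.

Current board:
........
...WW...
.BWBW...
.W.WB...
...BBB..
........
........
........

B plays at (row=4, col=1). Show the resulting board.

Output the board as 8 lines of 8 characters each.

Place B at (4,1); scan 8 dirs for brackets.
Dir NW: first cell '.' (not opp) -> no flip
Dir N: opp run (3,1) capped by B -> flip
Dir NE: first cell '.' (not opp) -> no flip
Dir W: first cell '.' (not opp) -> no flip
Dir E: first cell '.' (not opp) -> no flip
Dir SW: first cell '.' (not opp) -> no flip
Dir S: first cell '.' (not opp) -> no flip
Dir SE: first cell '.' (not opp) -> no flip
All flips: (3,1)

Answer: ........
...WW...
.BWBW...
.B.WB...
.B.BBB..
........
........
........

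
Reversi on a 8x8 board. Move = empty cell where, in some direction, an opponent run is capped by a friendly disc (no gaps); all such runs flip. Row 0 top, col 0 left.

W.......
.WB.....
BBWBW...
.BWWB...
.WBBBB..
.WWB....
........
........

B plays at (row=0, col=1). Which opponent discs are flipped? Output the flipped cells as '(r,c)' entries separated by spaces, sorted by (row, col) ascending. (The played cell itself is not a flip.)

Dir NW: edge -> no flip
Dir N: edge -> no flip
Dir NE: edge -> no flip
Dir W: opp run (0,0), next=edge -> no flip
Dir E: first cell '.' (not opp) -> no flip
Dir SW: first cell '.' (not opp) -> no flip
Dir S: opp run (1,1) capped by B -> flip
Dir SE: first cell 'B' (not opp) -> no flip

Answer: (1,1)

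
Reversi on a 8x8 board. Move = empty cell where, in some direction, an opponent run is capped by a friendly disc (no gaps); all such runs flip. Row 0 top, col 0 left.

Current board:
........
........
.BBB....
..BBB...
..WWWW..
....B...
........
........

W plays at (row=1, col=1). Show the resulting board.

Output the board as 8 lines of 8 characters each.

Answer: ........
.W......
.BWB....
..BWB...
..WWWW..
....B...
........
........

Derivation:
Place W at (1,1); scan 8 dirs for brackets.
Dir NW: first cell '.' (not opp) -> no flip
Dir N: first cell '.' (not opp) -> no flip
Dir NE: first cell '.' (not opp) -> no flip
Dir W: first cell '.' (not opp) -> no flip
Dir E: first cell '.' (not opp) -> no flip
Dir SW: first cell '.' (not opp) -> no flip
Dir S: opp run (2,1), next='.' -> no flip
Dir SE: opp run (2,2) (3,3) capped by W -> flip
All flips: (2,2) (3,3)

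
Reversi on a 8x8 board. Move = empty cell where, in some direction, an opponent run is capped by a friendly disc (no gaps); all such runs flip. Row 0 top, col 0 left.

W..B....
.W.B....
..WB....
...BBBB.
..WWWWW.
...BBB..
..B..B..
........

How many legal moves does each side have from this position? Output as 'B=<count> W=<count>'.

-- B to move --
(0,1): no bracket -> illegal
(0,2): no bracket -> illegal
(1,0): no bracket -> illegal
(1,2): no bracket -> illegal
(2,0): no bracket -> illegal
(2,1): flips 1 -> legal
(3,1): flips 2 -> legal
(3,2): flips 1 -> legal
(3,7): flips 1 -> legal
(4,1): no bracket -> illegal
(4,7): no bracket -> illegal
(5,1): flips 1 -> legal
(5,2): flips 1 -> legal
(5,6): flips 2 -> legal
(5,7): flips 1 -> legal
B mobility = 8
-- W to move --
(0,2): no bracket -> illegal
(0,4): flips 1 -> legal
(1,2): flips 2 -> legal
(1,4): no bracket -> illegal
(2,4): flips 4 -> legal
(2,5): flips 2 -> legal
(2,6): flips 2 -> legal
(2,7): flips 1 -> legal
(3,2): no bracket -> illegal
(3,7): no bracket -> illegal
(4,7): no bracket -> illegal
(5,1): no bracket -> illegal
(5,2): no bracket -> illegal
(5,6): no bracket -> illegal
(6,1): no bracket -> illegal
(6,3): flips 2 -> legal
(6,4): flips 3 -> legal
(6,6): flips 1 -> legal
(7,1): flips 2 -> legal
(7,2): no bracket -> illegal
(7,3): no bracket -> illegal
(7,4): no bracket -> illegal
(7,5): flips 2 -> legal
(7,6): flips 2 -> legal
W mobility = 12

Answer: B=8 W=12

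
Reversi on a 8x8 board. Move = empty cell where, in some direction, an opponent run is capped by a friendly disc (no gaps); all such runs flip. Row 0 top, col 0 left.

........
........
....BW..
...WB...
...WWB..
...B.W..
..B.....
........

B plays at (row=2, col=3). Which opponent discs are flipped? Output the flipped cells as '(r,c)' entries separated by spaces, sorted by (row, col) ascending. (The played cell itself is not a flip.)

Answer: (3,3) (4,3)

Derivation:
Dir NW: first cell '.' (not opp) -> no flip
Dir N: first cell '.' (not opp) -> no flip
Dir NE: first cell '.' (not opp) -> no flip
Dir W: first cell '.' (not opp) -> no flip
Dir E: first cell 'B' (not opp) -> no flip
Dir SW: first cell '.' (not opp) -> no flip
Dir S: opp run (3,3) (4,3) capped by B -> flip
Dir SE: first cell 'B' (not opp) -> no flip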